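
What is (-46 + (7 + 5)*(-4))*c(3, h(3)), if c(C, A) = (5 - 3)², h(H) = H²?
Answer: -376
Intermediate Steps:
c(C, A) = 4 (c(C, A) = 2² = 4)
(-46 + (7 + 5)*(-4))*c(3, h(3)) = (-46 + (7 + 5)*(-4))*4 = (-46 + 12*(-4))*4 = (-46 - 48)*4 = -94*4 = -376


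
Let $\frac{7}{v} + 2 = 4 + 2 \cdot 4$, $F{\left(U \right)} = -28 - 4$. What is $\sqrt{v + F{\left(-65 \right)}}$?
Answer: $\frac{i \sqrt{3130}}{10} \approx 5.5946 i$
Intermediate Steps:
$F{\left(U \right)} = -32$
$v = \frac{7}{10}$ ($v = \frac{7}{-2 + \left(4 + 2 \cdot 4\right)} = \frac{7}{-2 + \left(4 + 8\right)} = \frac{7}{-2 + 12} = \frac{7}{10} \approx 0.7$)
$\sqrt{v + F{\left(-65 \right)}} = \sqrt{\frac{7}{10} - 32} = \sqrt{- \frac{313}{10}} = \frac{i \sqrt{3130}}{10}$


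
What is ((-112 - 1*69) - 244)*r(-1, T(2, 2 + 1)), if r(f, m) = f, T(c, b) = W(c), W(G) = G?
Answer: 425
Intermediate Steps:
T(c, b) = c
((-112 - 1*69) - 244)*r(-1, T(2, 2 + 1)) = ((-112 - 1*69) - 244)*(-1) = ((-112 - 69) - 244)*(-1) = (-181 - 244)*(-1) = -425*(-1) = 425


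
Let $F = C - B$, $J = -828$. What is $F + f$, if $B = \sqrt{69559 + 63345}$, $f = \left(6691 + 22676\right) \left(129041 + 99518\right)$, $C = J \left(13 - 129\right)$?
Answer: $6712188201 - 2 \sqrt{33226} \approx 6.7122 \cdot 10^{9}$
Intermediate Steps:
$C = 96048$ ($C = - 828 \left(13 - 129\right) = \left(-828\right) \left(-116\right) = 96048$)
$f = 6712092153$ ($f = 29367 \cdot 228559 = 6712092153$)
$B = 2 \sqrt{33226}$ ($B = \sqrt{132904} = 2 \sqrt{33226} \approx 364.56$)
$F = 96048 - 2 \sqrt{33226} \approx 95684.0$
$F + f = \left(96048 - 2 \sqrt{33226}\right) + 6712092153 = 6712188201 - 2 \sqrt{33226}$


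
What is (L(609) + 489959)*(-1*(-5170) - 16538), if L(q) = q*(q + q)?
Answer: -14002204328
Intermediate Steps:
L(q) = 2*q² (L(q) = q*(2*q) = 2*q²)
(L(609) + 489959)*(-1*(-5170) - 16538) = (2*609² + 489959)*(-1*(-5170) - 16538) = (2*370881 + 489959)*(5170 - 16538) = (741762 + 489959)*(-11368) = 1231721*(-11368) = -14002204328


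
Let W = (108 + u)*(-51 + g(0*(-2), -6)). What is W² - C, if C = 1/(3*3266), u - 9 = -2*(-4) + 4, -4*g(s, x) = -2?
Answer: 831628966057/19596 ≈ 4.2439e+7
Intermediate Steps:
g(s, x) = ½ (g(s, x) = -¼*(-2) = ½)
u = 21 (u = 9 + (-2*(-4) + 4) = 9 + (8 + 4) = 9 + 12 = 21)
W = -13029/2 (W = (108 + 21)*(-51 + ½) = 129*(-101/2) = -13029/2 ≈ -6514.5)
C = 1/9798 ≈ 0.00010206
W² - C = (-13029/2)² - 1*1/9798 = 169754841/4 - 1/9798 = 831628966057/19596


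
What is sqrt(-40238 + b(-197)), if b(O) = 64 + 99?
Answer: 5*I*sqrt(1603) ≈ 200.19*I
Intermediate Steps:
b(O) = 163
sqrt(-40238 + b(-197)) = sqrt(-40238 + 163) = sqrt(-40075) = 5*I*sqrt(1603)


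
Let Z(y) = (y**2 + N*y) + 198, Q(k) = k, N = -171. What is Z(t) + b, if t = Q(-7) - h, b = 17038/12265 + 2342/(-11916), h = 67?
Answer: 1339403367449/73074870 ≈ 18329.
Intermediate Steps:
b = 87150089/73074870 (b = 17038*(1/12265) + 2342*(-1/11916) = 17038/12265 - 1171/5958 = 87150089/73074870 ≈ 1.1926)
t = -74 (t = -7 - 1*67 = -7 - 67 = -74)
Z(y) = 198 + y**2 - 171*y (Z(y) = (y**2 - 171*y) + 198 = 198 + y**2 - 171*y)
Z(t) + b = (198 + (-74)**2 - 171*(-74)) + 87150089/73074870 = (198 + 5476 + 12654) + 87150089/73074870 = 18328 + 87150089/73074870 = 1339403367449/73074870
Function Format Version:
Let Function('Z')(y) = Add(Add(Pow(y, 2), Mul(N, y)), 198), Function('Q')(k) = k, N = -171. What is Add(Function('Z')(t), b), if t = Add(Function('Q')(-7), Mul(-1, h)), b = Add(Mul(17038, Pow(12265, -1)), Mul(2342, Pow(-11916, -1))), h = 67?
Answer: Rational(1339403367449, 73074870) ≈ 18329.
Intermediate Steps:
b = Rational(87150089, 73074870) (b = Add(Mul(17038, Rational(1, 12265)), Mul(2342, Rational(-1, 11916))) = Add(Rational(17038, 12265), Rational(-1171, 5958)) = Rational(87150089, 73074870) ≈ 1.1926)
t = -74 (t = Add(-7, Mul(-1, 67)) = Add(-7, -67) = -74)
Function('Z')(y) = Add(198, Pow(y, 2), Mul(-171, y)) (Function('Z')(y) = Add(Add(Pow(y, 2), Mul(-171, y)), 198) = Add(198, Pow(y, 2), Mul(-171, y)))
Add(Function('Z')(t), b) = Add(Add(198, Pow(-74, 2), Mul(-171, -74)), Rational(87150089, 73074870)) = Add(Add(198, 5476, 12654), Rational(87150089, 73074870)) = Add(18328, Rational(87150089, 73074870)) = Rational(1339403367449, 73074870)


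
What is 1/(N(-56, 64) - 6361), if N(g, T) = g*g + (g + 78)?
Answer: -1/3203 ≈ -0.00031221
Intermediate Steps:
N(g, T) = 78 + g + g² (N(g, T) = g² + (78 + g) = 78 + g + g²)
1/(N(-56, 64) - 6361) = 1/((78 - 56 + (-56)²) - 6361) = 1/((78 - 56 + 3136) - 6361) = 1/(3158 - 6361) = 1/(-3203) = -1/3203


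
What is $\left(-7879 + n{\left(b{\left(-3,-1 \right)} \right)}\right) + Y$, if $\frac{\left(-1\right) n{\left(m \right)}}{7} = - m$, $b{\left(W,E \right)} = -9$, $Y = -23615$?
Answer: $-31557$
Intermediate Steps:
$n{\left(m \right)} = 7 m$ ($n{\left(m \right)} = - 7 \left(- m\right) = 7 m$)
$\left(-7879 + n{\left(b{\left(-3,-1 \right)} \right)}\right) + Y = \left(-7879 + 7 \left(-9\right)\right) - 23615 = \left(-7879 - 63\right) - 23615 = -7942 - 23615 = -31557$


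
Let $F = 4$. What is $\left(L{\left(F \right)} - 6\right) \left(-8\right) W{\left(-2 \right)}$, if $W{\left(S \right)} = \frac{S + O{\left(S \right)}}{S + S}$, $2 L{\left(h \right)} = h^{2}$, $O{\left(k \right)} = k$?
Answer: $-16$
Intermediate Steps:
$L{\left(h \right)} = \frac{h^{2}}{2}$
$W{\left(S \right)} = 1$ ($W{\left(S \right)} = \frac{S + S}{S + S} = \frac{2 S}{2 S} = 2 S \frac{1}{2 S} = 1$)
$\left(L{\left(F \right)} - 6\right) \left(-8\right) W{\left(-2 \right)} = \left(\frac{4^{2}}{2} - 6\right) \left(-8\right) 1 = \left(\frac{1}{2} \cdot 16 - 6\right) \left(-8\right) 1 = \left(8 - 6\right) \left(-8\right) 1 = 2 \left(-8\right) 1 = \left(-16\right) 1 = -16$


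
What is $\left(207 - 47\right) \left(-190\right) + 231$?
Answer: $-30169$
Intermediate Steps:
$\left(207 - 47\right) \left(-190\right) + 231 = 160 \left(-190\right) + 231 = -30400 + 231 = -30169$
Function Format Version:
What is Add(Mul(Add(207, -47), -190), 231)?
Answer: -30169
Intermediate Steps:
Add(Mul(Add(207, -47), -190), 231) = Add(Mul(160, -190), 231) = Add(-30400, 231) = -30169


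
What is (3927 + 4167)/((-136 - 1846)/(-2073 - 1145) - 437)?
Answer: -6511623/351071 ≈ -18.548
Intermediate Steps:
(3927 + 4167)/((-136 - 1846)/(-2073 - 1145) - 437) = 8094/(-1982/(-3218) - 437) = 8094/(-1982*(-1/3218) - 437) = 8094/(991/1609 - 437) = 8094/(-702142/1609) = 8094*(-1609/702142) = -6511623/351071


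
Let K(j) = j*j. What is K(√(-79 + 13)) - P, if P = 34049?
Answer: -34115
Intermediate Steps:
K(j) = j²
K(√(-79 + 13)) - P = (√(-79 + 13))² - 1*34049 = (√(-66))² - 34049 = (I*√66)² - 34049 = -66 - 34049 = -34115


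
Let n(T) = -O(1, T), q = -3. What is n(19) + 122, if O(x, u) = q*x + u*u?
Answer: -236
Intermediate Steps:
O(x, u) = u² - 3*x (O(x, u) = -3*x + u*u = -3*x + u² = u² - 3*x)
n(T) = 3 - T² (n(T) = -(T² - 3*1) = -(T² - 3) = -(-3 + T²) = 3 - T²)
n(19) + 122 = (3 - 1*19²) + 122 = (3 - 1*361) + 122 = (3 - 361) + 122 = -358 + 122 = -236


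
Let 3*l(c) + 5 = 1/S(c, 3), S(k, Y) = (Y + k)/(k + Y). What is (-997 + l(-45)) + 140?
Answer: -2575/3 ≈ -858.33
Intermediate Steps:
S(k, Y) = 1 (S(k, Y) = (Y + k)/(Y + k) = 1)
l(c) = -4/3 (l(c) = -5/3 + (⅓)/1 = -5/3 + (⅓)*1 = -5/3 + ⅓ = -4/3)
(-997 + l(-45)) + 140 = (-997 - 4/3) + 140 = -2995/3 + 140 = -2575/3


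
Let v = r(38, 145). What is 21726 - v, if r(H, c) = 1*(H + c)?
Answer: 21543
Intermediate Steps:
r(H, c) = H + c
v = 183 (v = 38 + 145 = 183)
21726 - v = 21726 - 1*183 = 21726 - 183 = 21543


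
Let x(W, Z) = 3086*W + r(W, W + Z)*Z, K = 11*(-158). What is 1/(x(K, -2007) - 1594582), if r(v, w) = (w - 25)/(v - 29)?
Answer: -589/4100813580 ≈ -1.4363e-7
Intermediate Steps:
K = -1738
r(v, w) = (-25 + w)/(-29 + v)
x(W, Z) = 3086*W + Z*(-25 + W + Z)/(-29 + W) (x(W, Z) = 3086*W + ((-25 + (W + Z))/(-29 + W))*Z = 3086*W + ((-25 + W + Z)/(-29 + W))*Z = 3086*W + Z*(-25 + W + Z)/(-29 + W))
1/(x(K, -2007) - 1594582) = 1/((-2007*(-25 - 1738 - 2007) + 3086*(-1738)*(-29 - 1738))/(-29 - 1738) - 1594582) = 1/((-2007*(-3770) + 3086*(-1738)*(-1767))/(-1767) - 1594582) = 1/(-(7566390 + 9477247956)/1767 - 1594582) = 1/(-1/1767*9484814346 - 1594582) = 1/(-3161604782/589 - 1594582) = 1/(-4100813580/589) = -589/4100813580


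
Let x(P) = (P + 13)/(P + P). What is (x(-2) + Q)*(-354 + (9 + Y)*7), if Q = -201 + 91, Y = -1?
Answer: 67199/2 ≈ 33600.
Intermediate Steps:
x(P) = (13 + P)/(2*P) (x(P) = (13 + P)/((2*P)) = (13 + P)*(1/(2*P)) = (13 + P)/(2*P))
Q = -110
(x(-2) + Q)*(-354 + (9 + Y)*7) = ((½)*(13 - 2)/(-2) - 110)*(-354 + (9 - 1)*7) = ((½)*(-½)*11 - 110)*(-354 + 8*7) = (-11/4 - 110)*(-354 + 56) = -451/4*(-298) = 67199/2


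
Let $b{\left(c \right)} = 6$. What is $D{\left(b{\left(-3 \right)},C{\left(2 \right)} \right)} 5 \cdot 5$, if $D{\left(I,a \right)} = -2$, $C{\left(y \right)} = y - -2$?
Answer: $-50$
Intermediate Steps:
$C{\left(y \right)} = 2 + y$ ($C{\left(y \right)} = y + 2 = 2 + y$)
$D{\left(b{\left(-3 \right)},C{\left(2 \right)} \right)} 5 \cdot 5 = \left(-2\right) 5 \cdot 5 = \left(-10\right) 5 = -50$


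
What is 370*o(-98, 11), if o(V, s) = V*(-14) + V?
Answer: 471380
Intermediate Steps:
o(V, s) = -13*V (o(V, s) = -14*V + V = -13*V)
370*o(-98, 11) = 370*(-13*(-98)) = 370*1274 = 471380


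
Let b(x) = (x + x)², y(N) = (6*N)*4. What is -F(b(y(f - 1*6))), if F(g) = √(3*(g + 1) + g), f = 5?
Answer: -√9219 ≈ -96.016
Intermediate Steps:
y(N) = 24*N
b(x) = 4*x² (b(x) = (2*x)² = 4*x²)
F(g) = √(3 + 4*g) (F(g) = √(3*(1 + g) + g) = √((3 + 3*g) + g) = √(3 + 4*g))
-F(b(y(f - 1*6))) = -√(3 + 4*(4*(24*(5 - 1*6))²)) = -√(3 + 4*(4*(24*(5 - 6))²)) = -√(3 + 4*(4*(24*(-1))²)) = -√(3 + 4*(4*(-24)²)) = -√(3 + 4*(4*576)) = -√(3 + 4*2304) = -√(3 + 9216) = -√9219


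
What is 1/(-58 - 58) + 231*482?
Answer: 12915671/116 ≈ 1.1134e+5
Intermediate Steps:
1/(-58 - 58) + 231*482 = 1/(-116) + 111342 = -1/116 + 111342 = 12915671/116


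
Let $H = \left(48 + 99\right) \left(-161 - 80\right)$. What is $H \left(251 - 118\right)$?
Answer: $-4711791$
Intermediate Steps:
$H = -35427$ ($H = 147 \left(-241\right) = -35427$)
$H \left(251 - 118\right) = - 35427 \left(251 - 118\right) = \left(-35427\right) 133 = -4711791$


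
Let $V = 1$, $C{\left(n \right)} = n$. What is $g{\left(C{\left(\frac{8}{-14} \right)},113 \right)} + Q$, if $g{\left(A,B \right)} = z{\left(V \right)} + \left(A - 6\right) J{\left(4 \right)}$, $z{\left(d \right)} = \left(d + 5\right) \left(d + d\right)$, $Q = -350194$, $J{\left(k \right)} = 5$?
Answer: $- \frac{2451504}{7} \approx -3.5022 \cdot 10^{5}$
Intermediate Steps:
$z{\left(d \right)} = 2 d \left(5 + d\right)$ ($z{\left(d \right)} = \left(5 + d\right) 2 d = 2 d \left(5 + d\right)$)
$g{\left(A,B \right)} = -18 + 5 A$ ($g{\left(A,B \right)} = 2 \cdot 1 \left(5 + 1\right) + \left(A - 6\right) 5 = 2 \cdot 1 \cdot 6 + \left(-6 + A\right) 5 = 12 + \left(-30 + 5 A\right) = -18 + 5 A$)
$g{\left(C{\left(\frac{8}{-14} \right)},113 \right)} + Q = \left(-18 + 5 \frac{8}{-14}\right) - 350194 = \left(-18 + 5 \cdot 8 \left(- \frac{1}{14}\right)\right) - 350194 = \left(-18 + 5 \left(- \frac{4}{7}\right)\right) - 350194 = \left(-18 - \frac{20}{7}\right) - 350194 = - \frac{146}{7} - 350194 = - \frac{2451504}{7}$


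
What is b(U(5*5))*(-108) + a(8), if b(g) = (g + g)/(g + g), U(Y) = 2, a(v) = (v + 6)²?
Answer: 88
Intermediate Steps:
a(v) = (6 + v)²
b(g) = 1 (b(g) = (2*g)/((2*g)) = (2*g)*(1/(2*g)) = 1)
b(U(5*5))*(-108) + a(8) = 1*(-108) + (6 + 8)² = -108 + 14² = -108 + 196 = 88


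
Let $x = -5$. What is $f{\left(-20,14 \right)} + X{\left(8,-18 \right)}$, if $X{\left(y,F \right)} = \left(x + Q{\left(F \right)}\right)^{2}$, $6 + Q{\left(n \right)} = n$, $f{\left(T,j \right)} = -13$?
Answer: $828$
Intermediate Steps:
$Q{\left(n \right)} = -6 + n$
$X{\left(y,F \right)} = \left(-11 + F\right)^{2}$ ($X{\left(y,F \right)} = \left(-5 + \left(-6 + F\right)\right)^{2} = \left(-11 + F\right)^{2}$)
$f{\left(-20,14 \right)} + X{\left(8,-18 \right)} = -13 + \left(-11 - 18\right)^{2} = -13 + \left(-29\right)^{2} = -13 + 841 = 828$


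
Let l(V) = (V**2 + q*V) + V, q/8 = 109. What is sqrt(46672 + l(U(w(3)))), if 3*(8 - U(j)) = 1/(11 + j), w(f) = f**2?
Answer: sqrt(193338661)/60 ≈ 231.74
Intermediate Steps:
q = 872 (q = 8*109 = 872)
U(j) = 8 - 1/(3*(11 + j))
l(V) = V**2 + 873*V (l(V) = (V**2 + 872*V) + V = V**2 + 873*V)
sqrt(46672 + l(U(w(3)))) = sqrt(46672 + ((263 + 24*3**2)/(3*(11 + 3**2)))*(873 + (263 + 24*3**2)/(3*(11 + 3**2)))) = sqrt(46672 + ((263 + 24*9)/(3*(11 + 9)))*(873 + (263 + 24*9)/(3*(11 + 9)))) = sqrt(46672 + ((1/3)*(263 + 216)/20)*(873 + (1/3)*(263 + 216)/20)) = sqrt(46672 + ((1/3)*(1/20)*479)*(873 + (1/3)*(1/20)*479)) = sqrt(46672 + 479*(873 + 479/60)/60) = sqrt(46672 + (479/60)*(52859/60)) = sqrt(46672 + 25319461/3600) = sqrt(193338661/3600) = sqrt(193338661)/60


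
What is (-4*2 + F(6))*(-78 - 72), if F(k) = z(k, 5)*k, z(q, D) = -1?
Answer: 2100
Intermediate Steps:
F(k) = -k
(-4*2 + F(6))*(-78 - 72) = (-4*2 - 1*6)*(-78 - 72) = (-8 - 6)*(-150) = -14*(-150) = 2100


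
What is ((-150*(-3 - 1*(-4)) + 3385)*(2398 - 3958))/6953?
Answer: -5046600/6953 ≈ -725.82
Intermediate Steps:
((-150*(-3 - 1*(-4)) + 3385)*(2398 - 3958))/6953 = ((-150*(-3 + 4) + 3385)*(-1560))*(1/6953) = ((-150 + 3385)*(-1560))*(1/6953) = (3235*(-1560))*(1/6953) = -5046600*1/6953 = -5046600/6953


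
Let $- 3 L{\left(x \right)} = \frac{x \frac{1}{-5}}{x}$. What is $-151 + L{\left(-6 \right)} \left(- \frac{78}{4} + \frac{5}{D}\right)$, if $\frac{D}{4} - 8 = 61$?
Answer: $- \frac{630517}{4140} \approx -152.3$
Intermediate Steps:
$D = 276$ ($D = 32 + 4 \cdot 61 = 32 + 244 = 276$)
$L{\left(x \right)} = \frac{1}{15}$ ($L{\left(x \right)} = - \frac{\frac{x}{-5} \frac{1}{x}}{3} = - \frac{x \left(- \frac{1}{5}\right) \frac{1}{x}}{3} = - \frac{- \frac{x}{5} \frac{1}{x}}{3} = \left(- \frac{1}{3}\right) \left(- \frac{1}{5}\right) = \frac{1}{15}$)
$-151 + L{\left(-6 \right)} \left(- \frac{78}{4} + \frac{5}{D}\right) = -151 + \frac{- \frac{78}{4} + \frac{5}{276}}{15} = -151 + \frac{\left(-78\right) \frac{1}{4} + 5 \cdot \frac{1}{276}}{15} = -151 + \frac{- \frac{39}{2} + \frac{5}{276}}{15} = -151 + \frac{1}{15} \left(- \frac{5377}{276}\right) = -151 - \frac{5377}{4140} = - \frac{630517}{4140}$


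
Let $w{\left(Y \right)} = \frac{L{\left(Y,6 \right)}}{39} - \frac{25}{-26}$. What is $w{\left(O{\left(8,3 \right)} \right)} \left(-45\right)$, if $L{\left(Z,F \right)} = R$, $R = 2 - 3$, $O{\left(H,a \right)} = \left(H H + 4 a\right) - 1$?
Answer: $- \frac{1095}{26} \approx -42.115$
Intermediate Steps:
$O{\left(H,a \right)} = -1 + H^{2} + 4 a$ ($O{\left(H,a \right)} = \left(H^{2} + 4 a\right) - 1 = -1 + H^{2} + 4 a$)
$R = -1$
$L{\left(Z,F \right)} = -1$
$w{\left(Y \right)} = \frac{73}{78}$ ($w{\left(Y \right)} = - \frac{1}{39} - \frac{25}{-26} = \left(-1\right) \frac{1}{39} - - \frac{25}{26} = - \frac{1}{39} + \frac{25}{26} = \frac{73}{78}$)
$w{\left(O{\left(8,3 \right)} \right)} \left(-45\right) = \frac{73}{78} \left(-45\right) = - \frac{1095}{26}$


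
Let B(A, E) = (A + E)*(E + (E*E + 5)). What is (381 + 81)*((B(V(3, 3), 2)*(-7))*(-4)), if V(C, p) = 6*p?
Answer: 2845920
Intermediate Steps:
B(A, E) = (A + E)*(5 + E + E²) (B(A, E) = (A + E)*(E + (E² + 5)) = (A + E)*(E + (5 + E²)) = (A + E)*(5 + E + E²))
(381 + 81)*((B(V(3, 3), 2)*(-7))*(-4)) = (381 + 81)*(((2² + 2³ + 5*(6*3) + 5*2 + (6*3)*2 + (6*3)*2²)*(-7))*(-4)) = 462*(((4 + 8 + 5*18 + 10 + 18*2 + 18*4)*(-7))*(-4)) = 462*(((4 + 8 + 90 + 10 + 36 + 72)*(-7))*(-4)) = 462*((220*(-7))*(-4)) = 462*(-1540*(-4)) = 462*6160 = 2845920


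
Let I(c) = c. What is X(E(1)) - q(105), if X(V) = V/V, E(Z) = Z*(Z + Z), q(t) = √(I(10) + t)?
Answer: 1 - √115 ≈ -9.7238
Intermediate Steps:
q(t) = √(10 + t)
E(Z) = 2*Z² (E(Z) = Z*(2*Z) = 2*Z²)
X(V) = 1
X(E(1)) - q(105) = 1 - √(10 + 105) = 1 - √115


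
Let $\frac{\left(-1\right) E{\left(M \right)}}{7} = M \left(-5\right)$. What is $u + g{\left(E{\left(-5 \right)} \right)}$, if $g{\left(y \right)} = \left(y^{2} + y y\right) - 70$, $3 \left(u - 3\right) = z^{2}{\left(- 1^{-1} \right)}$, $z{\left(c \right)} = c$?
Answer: $\frac{183550}{3} \approx 61183.0$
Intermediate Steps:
$E{\left(M \right)} = 35 M$ ($E{\left(M \right)} = - 7 M \left(-5\right) = - 7 \left(- 5 M\right) = 35 M$)
$u = \frac{10}{3}$ ($u = 3 + \frac{\left(- 1^{-1}\right)^{2}}{3} = 3 + \frac{\left(\left(-1\right) 1\right)^{2}}{3} = 3 + \frac{\left(-1\right)^{2}}{3} = 3 + \frac{1}{3} \cdot 1 = 3 + \frac{1}{3} = \frac{10}{3} \approx 3.3333$)
$g{\left(y \right)} = -70 + 2 y^{2}$ ($g{\left(y \right)} = \left(y^{2} + y^{2}\right) - 70 = 2 y^{2} - 70 = -70 + 2 y^{2}$)
$u + g{\left(E{\left(-5 \right)} \right)} = \frac{10}{3} - \left(70 - 2 \left(35 \left(-5\right)\right)^{2}\right) = \frac{10}{3} - \left(70 - 2 \left(-175\right)^{2}\right) = \frac{10}{3} + \left(-70 + 2 \cdot 30625\right) = \frac{10}{3} + \left(-70 + 61250\right) = \frac{10}{3} + 61180 = \frac{183550}{3}$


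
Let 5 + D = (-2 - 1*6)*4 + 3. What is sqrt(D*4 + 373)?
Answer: sqrt(237) ≈ 15.395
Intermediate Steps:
D = -34 (D = -5 + ((-2 - 1*6)*4 + 3) = -5 + ((-2 - 6)*4 + 3) = -5 + (-8*4 + 3) = -5 + (-32 + 3) = -5 - 29 = -34)
sqrt(D*4 + 373) = sqrt(-34*4 + 373) = sqrt(-136 + 373) = sqrt(237)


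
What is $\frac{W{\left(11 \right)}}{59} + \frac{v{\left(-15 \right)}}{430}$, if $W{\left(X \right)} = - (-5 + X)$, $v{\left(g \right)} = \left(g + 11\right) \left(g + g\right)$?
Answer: $\frac{450}{2537} \approx 0.17737$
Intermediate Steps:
$v{\left(g \right)} = 2 g \left(11 + g\right)$ ($v{\left(g \right)} = \left(11 + g\right) 2 g = 2 g \left(11 + g\right)$)
$W{\left(X \right)} = 5 - X$
$\frac{W{\left(11 \right)}}{59} + \frac{v{\left(-15 \right)}}{430} = \frac{5 - 11}{59} + \frac{2 \left(-15\right) \left(11 - 15\right)}{430} = \left(5 - 11\right) \frac{1}{59} + 2 \left(-15\right) \left(-4\right) \frac{1}{430} = \left(-6\right) \frac{1}{59} + 120 \cdot \frac{1}{430} = - \frac{6}{59} + \frac{12}{43} = \frac{450}{2537}$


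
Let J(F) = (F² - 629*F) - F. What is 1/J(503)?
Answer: -1/63881 ≈ -1.5654e-5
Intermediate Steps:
J(F) = F² - 630*F
1/J(503) = 1/(503*(-630 + 503)) = 1/(503*(-127)) = 1/(-63881) = -1/63881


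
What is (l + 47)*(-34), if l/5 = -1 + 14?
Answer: -3808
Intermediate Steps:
l = 65 (l = 5*(-1 + 14) = 5*13 = 65)
(l + 47)*(-34) = (65 + 47)*(-34) = 112*(-34) = -3808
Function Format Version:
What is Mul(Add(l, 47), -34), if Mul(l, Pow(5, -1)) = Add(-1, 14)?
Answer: -3808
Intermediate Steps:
l = 65 (l = Mul(5, Add(-1, 14)) = Mul(5, 13) = 65)
Mul(Add(l, 47), -34) = Mul(Add(65, 47), -34) = Mul(112, -34) = -3808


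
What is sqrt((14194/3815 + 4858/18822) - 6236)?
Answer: I*sqrt(8033218169967495015)/35902965 ≈ 78.943*I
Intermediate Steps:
sqrt((14194/3815 + 4858/18822) - 6236) = sqrt((14194*(1/3815) + 4858*(1/18822)) - 6236) = sqrt((14194/3815 + 2429/9411) - 6236) = sqrt(142846369/35902965 - 6236) = sqrt(-223748043371/35902965) = I*sqrt(8033218169967495015)/35902965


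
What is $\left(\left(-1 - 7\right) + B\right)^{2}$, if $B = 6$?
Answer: $4$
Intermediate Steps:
$\left(\left(-1 - 7\right) + B\right)^{2} = \left(\left(-1 - 7\right) + 6\right)^{2} = \left(-8 + 6\right)^{2} = \left(-2\right)^{2} = 4$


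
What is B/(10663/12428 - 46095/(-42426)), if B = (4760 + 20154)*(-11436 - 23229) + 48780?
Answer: -75891339121211640/170876183 ≈ -4.4413e+8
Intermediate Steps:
B = -863595030 (B = 24914*(-34665) + 48780 = -863643810 + 48780 = -863595030)
B/(10663/12428 - 46095/(-42426)) = -863595030/(10663/12428 - 46095/(-42426)) = -863595030/(10663*(1/12428) - 46095*(-1/42426)) = -863595030/(10663/12428 + 15365/14142) = -863595030/170876183/87878388 = -863595030*87878388/170876183 = -75891339121211640/170876183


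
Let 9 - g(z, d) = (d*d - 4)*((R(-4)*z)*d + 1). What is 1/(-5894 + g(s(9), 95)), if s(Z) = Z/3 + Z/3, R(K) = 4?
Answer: -1/20582786 ≈ -4.8584e-8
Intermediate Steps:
s(Z) = 2*Z/3 (s(Z) = Z*(⅓) + Z*(⅓) = Z/3 + Z/3 = 2*Z/3)
g(z, d) = 9 - (1 + 4*d*z)*(-4 + d²) (g(z, d) = 9 - (d*d - 4)*((4*z)*d + 1) = 9 - (d² - 4)*(4*d*z + 1) = 9 - (-4 + d²)*(1 + 4*d*z) = 9 - (1 + 4*d*z)*(-4 + d²))
1/(-5894 + g(s(9), 95)) = 1/(-5894 + (13 - 1*95² - 4*(⅔)*9*95³ + 16*95*((⅔)*9))) = 1/(-5894 + (13 - 1*9025 - 4*6*857375 + 16*95*6)) = 1/(-5894 + (13 - 9025 - 20577000 + 9120)) = 1/(-5894 - 20576892) = 1/(-20582786) = -1/20582786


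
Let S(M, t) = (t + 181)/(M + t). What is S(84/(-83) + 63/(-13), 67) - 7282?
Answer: -120035128/16493 ≈ -7277.9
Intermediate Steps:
S(M, t) = (181 + t)/(M + t)
S(84/(-83) + 63/(-13), 67) - 7282 = (181 + 67)/((84/(-83) + 63/(-13)) + 67) - 7282 = 248/((84*(-1/83) + 63*(-1/13)) + 67) - 7282 = 248/((-84/83 - 63/13) + 67) - 7282 = 248/(-6321/1079 + 67) - 7282 = 248/(65972/1079) - 7282 = (1079/65972)*248 - 7282 = 66898/16493 - 7282 = -120035128/16493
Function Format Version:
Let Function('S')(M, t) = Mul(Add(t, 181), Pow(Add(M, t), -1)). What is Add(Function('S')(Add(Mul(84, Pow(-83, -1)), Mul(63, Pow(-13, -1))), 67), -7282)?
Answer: Rational(-120035128, 16493) ≈ -7277.9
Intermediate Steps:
Function('S')(M, t) = Mul(Pow(Add(M, t), -1), Add(181, t)) (Function('S')(M, t) = Mul(Add(181, t), Pow(Add(M, t), -1)) = Mul(Pow(Add(M, t), -1), Add(181, t)))
Add(Function('S')(Add(Mul(84, Pow(-83, -1)), Mul(63, Pow(-13, -1))), 67), -7282) = Add(Mul(Pow(Add(Add(Mul(84, Pow(-83, -1)), Mul(63, Pow(-13, -1))), 67), -1), Add(181, 67)), -7282) = Add(Mul(Pow(Add(Add(Mul(84, Rational(-1, 83)), Mul(63, Rational(-1, 13))), 67), -1), 248), -7282) = Add(Mul(Pow(Add(Add(Rational(-84, 83), Rational(-63, 13)), 67), -1), 248), -7282) = Add(Mul(Pow(Add(Rational(-6321, 1079), 67), -1), 248), -7282) = Add(Mul(Pow(Rational(65972, 1079), -1), 248), -7282) = Add(Mul(Rational(1079, 65972), 248), -7282) = Add(Rational(66898, 16493), -7282) = Rational(-120035128, 16493)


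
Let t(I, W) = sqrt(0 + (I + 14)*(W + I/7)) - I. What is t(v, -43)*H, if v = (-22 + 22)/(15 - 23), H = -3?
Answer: -3*I*sqrt(602) ≈ -73.607*I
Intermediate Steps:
v = 0 (v = 0/(-8) = 0*(-1/8) = 0)
t(I, W) = sqrt((14 + I)*(W + I/7)) - I (t(I, W) = sqrt(0 + (14 + I)*(W + I*(1/7))) - I = sqrt(0 + (14 + I)*(W + I/7)) - I = sqrt((14 + I)*(W + I/7)) - I)
t(v, -43)*H = (-1*0 + sqrt(7*0**2 + 98*0 + 686*(-43) + 49*0*(-43))/7)*(-3) = (0 + sqrt(7*0 + 0 - 29498 + 0)/7)*(-3) = (0 + sqrt(0 + 0 - 29498 + 0)/7)*(-3) = (0 + sqrt(-29498)/7)*(-3) = (0 + (7*I*sqrt(602))/7)*(-3) = (0 + I*sqrt(602))*(-3) = (I*sqrt(602))*(-3) = -3*I*sqrt(602)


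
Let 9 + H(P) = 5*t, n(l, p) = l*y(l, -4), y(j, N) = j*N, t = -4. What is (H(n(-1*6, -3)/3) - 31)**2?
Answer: 3600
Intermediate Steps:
y(j, N) = N*j
n(l, p) = -4*l**2 (n(l, p) = l*(-4*l) = -4*l**2)
H(P) = -29 (H(P) = -9 + 5*(-4) = -9 - 20 = -29)
(H(n(-1*6, -3)/3) - 31)**2 = (-29 - 31)**2 = (-60)**2 = 3600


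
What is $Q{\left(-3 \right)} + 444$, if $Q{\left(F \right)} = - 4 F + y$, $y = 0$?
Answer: $456$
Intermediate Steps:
$Q{\left(F \right)} = - 4 F$ ($Q{\left(F \right)} = - 4 F + 0 = - 4 F$)
$Q{\left(-3 \right)} + 444 = \left(-4\right) \left(-3\right) + 444 = 12 + 444 = 456$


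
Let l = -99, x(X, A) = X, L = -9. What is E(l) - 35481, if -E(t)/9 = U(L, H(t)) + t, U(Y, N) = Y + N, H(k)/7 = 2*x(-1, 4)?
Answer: -34383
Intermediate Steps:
H(k) = -14 (H(k) = 7*(2*(-1)) = 7*(-2) = -14)
U(Y, N) = N + Y
E(t) = 207 - 9*t (E(t) = -9*((-14 - 9) + t) = -9*(-23 + t) = 207 - 9*t)
E(l) - 35481 = (207 - 9*(-99)) - 35481 = (207 + 891) - 35481 = 1098 - 35481 = -34383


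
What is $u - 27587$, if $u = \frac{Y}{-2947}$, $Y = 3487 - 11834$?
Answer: $- \frac{81290542}{2947} \approx -27584.0$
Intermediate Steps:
$Y = -8347$
$u = \frac{8347}{2947}$ ($u = - \frac{8347}{-2947} = \left(-8347\right) \left(- \frac{1}{2947}\right) = \frac{8347}{2947} \approx 2.8324$)
$u - 27587 = \frac{8347}{2947} - 27587 = - \frac{81290542}{2947}$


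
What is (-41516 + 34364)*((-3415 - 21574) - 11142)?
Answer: 258408912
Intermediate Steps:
(-41516 + 34364)*((-3415 - 21574) - 11142) = -7152*(-24989 - 11142) = -7152*(-36131) = 258408912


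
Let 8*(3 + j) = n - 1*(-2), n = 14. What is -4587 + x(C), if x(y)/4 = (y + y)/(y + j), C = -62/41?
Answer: -471965/103 ≈ -4582.2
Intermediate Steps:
j = -1 (j = -3 + (14 - 1*(-2))/8 = -3 + (14 + 2)/8 = -3 + (⅛)*16 = -3 + 2 = -1)
C = -62/41 (C = -62*1/41 = -62/41 ≈ -1.5122)
x(y) = 8*y/(-1 + y) (x(y) = 4*((y + y)/(y - 1)) = 4*((2*y)/(-1 + y)) = 4*(2*y/(-1 + y)) = 8*y/(-1 + y))
-4587 + x(C) = -4587 + 8*(-62/41)/(-1 - 62/41) = -4587 + 8*(-62/41)/(-103/41) = -4587 + 8*(-62/41)*(-41/103) = -4587 + 496/103 = -471965/103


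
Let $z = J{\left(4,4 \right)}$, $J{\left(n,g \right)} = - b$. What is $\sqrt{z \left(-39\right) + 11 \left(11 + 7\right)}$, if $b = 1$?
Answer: $\sqrt{237} \approx 15.395$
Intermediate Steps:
$J{\left(n,g \right)} = -1$ ($J{\left(n,g \right)} = \left(-1\right) 1 = -1$)
$z = -1$
$\sqrt{z \left(-39\right) + 11 \left(11 + 7\right)} = \sqrt{\left(-1\right) \left(-39\right) + 11 \left(11 + 7\right)} = \sqrt{39 + 11 \cdot 18} = \sqrt{39 + 198} = \sqrt{237}$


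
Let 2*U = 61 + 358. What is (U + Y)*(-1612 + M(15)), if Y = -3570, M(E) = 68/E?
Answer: 81028376/15 ≈ 5.4019e+6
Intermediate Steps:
U = 419/2 (U = (61 + 358)/2 = (1/2)*419 = 419/2 ≈ 209.50)
(U + Y)*(-1612 + M(15)) = (419/2 - 3570)*(-1612 + 68/15) = -6721*(-1612 + 68*(1/15))/2 = -6721*(-1612 + 68/15)/2 = -6721/2*(-24112/15) = 81028376/15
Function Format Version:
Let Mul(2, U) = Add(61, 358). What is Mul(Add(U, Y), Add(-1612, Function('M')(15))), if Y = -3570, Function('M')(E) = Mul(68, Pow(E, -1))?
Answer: Rational(81028376, 15) ≈ 5.4019e+6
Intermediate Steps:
U = Rational(419, 2) (U = Mul(Rational(1, 2), Add(61, 358)) = Mul(Rational(1, 2), 419) = Rational(419, 2) ≈ 209.50)
Mul(Add(U, Y), Add(-1612, Function('M')(15))) = Mul(Add(Rational(419, 2), -3570), Add(-1612, Mul(68, Pow(15, -1)))) = Mul(Rational(-6721, 2), Add(-1612, Mul(68, Rational(1, 15)))) = Mul(Rational(-6721, 2), Add(-1612, Rational(68, 15))) = Mul(Rational(-6721, 2), Rational(-24112, 15)) = Rational(81028376, 15)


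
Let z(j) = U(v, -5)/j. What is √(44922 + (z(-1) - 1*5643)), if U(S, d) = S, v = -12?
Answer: √39291 ≈ 198.22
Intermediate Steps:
z(j) = -12/j
√(44922 + (z(-1) - 1*5643)) = √(44922 + (-12/(-1) - 1*5643)) = √(44922 + (-12*(-1) - 5643)) = √(44922 + (12 - 5643)) = √(44922 - 5631) = √39291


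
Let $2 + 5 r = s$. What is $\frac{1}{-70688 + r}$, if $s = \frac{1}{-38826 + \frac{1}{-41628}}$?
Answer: $- \frac{8081243645}{571250183316846} \approx -1.4147 \cdot 10^{-5}$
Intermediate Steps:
$s = - \frac{41628}{1616248729}$ ($s = \frac{1}{-38826 - \frac{1}{41628}} = \frac{1}{- \frac{1616248729}{41628}} = - \frac{41628}{1616248729} \approx -2.5756 \cdot 10^{-5}$)
$r = - \frac{3232539086}{8081243645}$ ($r = - \frac{2}{5} + \frac{1}{5} \left(- \frac{41628}{1616248729}\right) = - \frac{2}{5} - \frac{41628}{8081243645} = - \frac{3232539086}{8081243645} \approx -0.40001$)
$\frac{1}{-70688 + r} = \frac{1}{-70688 - \frac{3232539086}{8081243645}} = \frac{1}{- \frac{571250183316846}{8081243645}} = - \frac{8081243645}{571250183316846}$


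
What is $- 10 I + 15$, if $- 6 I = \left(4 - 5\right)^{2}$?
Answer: $\frac{50}{3} \approx 16.667$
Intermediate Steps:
$I = - \frac{1}{6}$ ($I = - \frac{\left(4 - 5\right)^{2}}{6} = - \frac{\left(-1\right)^{2}}{6} = \left(- \frac{1}{6}\right) 1 = - \frac{1}{6} \approx -0.16667$)
$- 10 I + 15 = \left(-10\right) \left(- \frac{1}{6}\right) + 15 = \frac{5}{3} + 15 = \frac{50}{3}$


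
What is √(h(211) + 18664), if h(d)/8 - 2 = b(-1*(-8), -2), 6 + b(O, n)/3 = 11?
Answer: 20*√47 ≈ 137.11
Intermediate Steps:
b(O, n) = 15 (b(O, n) = -18 + 3*11 = -18 + 33 = 15)
h(d) = 136 (h(d) = 16 + 8*15 = 16 + 120 = 136)
√(h(211) + 18664) = √(136 + 18664) = √18800 = 20*√47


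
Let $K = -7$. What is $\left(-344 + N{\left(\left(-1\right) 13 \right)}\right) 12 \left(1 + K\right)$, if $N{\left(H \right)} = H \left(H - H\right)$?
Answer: $24768$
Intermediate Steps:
$N{\left(H \right)} = 0$ ($N{\left(H \right)} = H 0 = 0$)
$\left(-344 + N{\left(\left(-1\right) 13 \right)}\right) 12 \left(1 + K\right) = \left(-344 + 0\right) 12 \left(1 - 7\right) = - 344 \cdot 12 \left(-6\right) = \left(-344\right) \left(-72\right) = 24768$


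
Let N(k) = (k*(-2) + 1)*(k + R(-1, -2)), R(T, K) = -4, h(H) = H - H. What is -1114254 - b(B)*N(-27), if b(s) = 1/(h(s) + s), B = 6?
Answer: -6683819/6 ≈ -1.1140e+6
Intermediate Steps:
h(H) = 0
N(k) = (1 - 2*k)*(-4 + k) (N(k) = (k*(-2) + 1)*(k - 4) = (-2*k + 1)*(-4 + k) = (1 - 2*k)*(-4 + k))
b(s) = 1/s (b(s) = 1/(0 + s) = 1/s)
-1114254 - b(B)*N(-27) = -1114254 - (-4 - 2*(-27)² + 9*(-27))/6 = -1114254 - (-4 - 2*729 - 243)/6 = -1114254 - (-4 - 1458 - 243)/6 = -1114254 - (-1705)/6 = -1114254 - 1*(-1705/6) = -1114254 + 1705/6 = -6683819/6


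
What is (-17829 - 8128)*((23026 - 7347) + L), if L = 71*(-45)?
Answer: -324047188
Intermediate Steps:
L = -3195
(-17829 - 8128)*((23026 - 7347) + L) = (-17829 - 8128)*((23026 - 7347) - 3195) = -25957*(15679 - 3195) = -25957*12484 = -324047188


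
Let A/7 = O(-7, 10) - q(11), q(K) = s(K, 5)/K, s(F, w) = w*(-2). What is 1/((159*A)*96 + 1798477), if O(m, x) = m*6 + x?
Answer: -11/16758769 ≈ -6.5637e-7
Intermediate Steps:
s(F, w) = -2*w
O(m, x) = x + 6*m (O(m, x) = 6*m + x = x + 6*m)
q(K) = -10/K (q(K) = (-2*5)/K = -10/K)
A = -2394/11 (A = 7*((10 + 6*(-7)) - (-10)/11) = 7*((10 - 42) - (-10)/11) = 7*(-32 - 1*(-10/11)) = 7*(-32 + 10/11) = 7*(-342/11) = -2394/11 ≈ -217.64)
1/((159*A)*96 + 1798477) = 1/((159*(-2394/11))*96 + 1798477) = 1/(-380646/11*96 + 1798477) = 1/(-36542016/11 + 1798477) = 1/(-16758769/11) = -11/16758769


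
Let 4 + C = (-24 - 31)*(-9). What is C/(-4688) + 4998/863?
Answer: 23006891/4045744 ≈ 5.6867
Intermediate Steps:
C = 491 (C = -4 + (-24 - 31)*(-9) = -4 - 55*(-9) = -4 + 495 = 491)
C/(-4688) + 4998/863 = 491/(-4688) + 4998/863 = 491*(-1/4688) + 4998*(1/863) = -491/4688 + 4998/863 = 23006891/4045744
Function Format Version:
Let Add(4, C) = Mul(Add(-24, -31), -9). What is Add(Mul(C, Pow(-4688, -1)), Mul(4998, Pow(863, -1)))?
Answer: Rational(23006891, 4045744) ≈ 5.6867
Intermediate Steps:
C = 491 (C = Add(-4, Mul(Add(-24, -31), -9)) = Add(-4, Mul(-55, -9)) = Add(-4, 495) = 491)
Add(Mul(C, Pow(-4688, -1)), Mul(4998, Pow(863, -1))) = Add(Mul(491, Pow(-4688, -1)), Mul(4998, Pow(863, -1))) = Add(Mul(491, Rational(-1, 4688)), Mul(4998, Rational(1, 863))) = Add(Rational(-491, 4688), Rational(4998, 863)) = Rational(23006891, 4045744)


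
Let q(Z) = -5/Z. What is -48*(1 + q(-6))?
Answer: -88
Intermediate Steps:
-48*(1 + q(-6)) = -48*(1 - 5/(-6)) = -48*(1 - 5*(-⅙)) = -48*(1 + ⅚) = -48*11/6 = -88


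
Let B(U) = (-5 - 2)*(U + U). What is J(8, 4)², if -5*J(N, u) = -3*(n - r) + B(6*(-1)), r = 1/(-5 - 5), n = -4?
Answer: 915849/2500 ≈ 366.34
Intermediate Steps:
r = -⅒ (r = 1/(-10) = -⅒ ≈ -0.10000)
B(U) = -14*U
J(N, u) = -957/50 (J(N, u) = -(-3*(-4 - 1*(-⅒)) - 84*(-1))/5 = -(-3*(-4 + ⅒) - 14*(-6))/5 = -(-3*(-39/10) + 84)/5 = -(117/10 + 84)/5 = -⅕*957/10 = -957/50)
J(8, 4)² = (-957/50)² = 915849/2500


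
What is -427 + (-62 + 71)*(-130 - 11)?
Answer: -1696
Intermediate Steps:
-427 + (-62 + 71)*(-130 - 11) = -427 + 9*(-141) = -427 - 1269 = -1696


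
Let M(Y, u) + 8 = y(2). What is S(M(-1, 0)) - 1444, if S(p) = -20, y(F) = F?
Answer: -1464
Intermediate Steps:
M(Y, u) = -6 (M(Y, u) = -8 + 2 = -6)
S(M(-1, 0)) - 1444 = -20 - 1444 = -1464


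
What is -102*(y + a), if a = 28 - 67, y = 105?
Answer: -6732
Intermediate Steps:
a = -39
-102*(y + a) = -102*(105 - 39) = -102*66 = -6732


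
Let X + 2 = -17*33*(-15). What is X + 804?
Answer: 9217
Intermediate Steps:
X = 8413 (X = -2 - 17*33*(-15) = -2 - 561*(-15) = -2 + 8415 = 8413)
X + 804 = 8413 + 804 = 9217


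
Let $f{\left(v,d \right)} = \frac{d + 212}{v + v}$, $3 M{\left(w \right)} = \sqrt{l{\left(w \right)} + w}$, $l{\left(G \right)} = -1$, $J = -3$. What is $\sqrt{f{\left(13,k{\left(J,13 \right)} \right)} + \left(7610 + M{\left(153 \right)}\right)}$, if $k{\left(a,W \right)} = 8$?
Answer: $\frac{\sqrt{11587680 + 1014 \sqrt{38}}}{39} \approx 87.307$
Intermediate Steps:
$M{\left(w \right)} = \frac{\sqrt{-1 + w}}{3}$
$f{\left(v,d \right)} = \frac{212 + d}{2 v}$
$\sqrt{f{\left(13,k{\left(J,13 \right)} \right)} + \left(7610 + M{\left(153 \right)}\right)} = \sqrt{\frac{212 + 8}{2 \cdot 13} + \left(7610 + \frac{\sqrt{-1 + 153}}{3}\right)} = \sqrt{\frac{1}{2} \cdot \frac{1}{13} \cdot 220 + \left(7610 + \frac{\sqrt{152}}{3}\right)} = \sqrt{\frac{110}{13} + \left(7610 + \frac{2 \sqrt{38}}{3}\right)} = \sqrt{\frac{99040}{13} + \frac{2 \sqrt{38}}{3}}$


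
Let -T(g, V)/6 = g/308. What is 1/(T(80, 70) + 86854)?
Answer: 77/6687638 ≈ 1.1514e-5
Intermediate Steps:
T(g, V) = -3*g/154 (T(g, V) = -6*g/308 = -3*g/154)
1/(T(80, 70) + 86854) = 1/(-3/154*80 + 86854) = 1/(-120/77 + 86854) = 1/(6687638/77) = 77/6687638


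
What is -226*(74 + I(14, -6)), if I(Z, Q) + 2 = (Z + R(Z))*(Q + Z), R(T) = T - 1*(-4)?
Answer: -74128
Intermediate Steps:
R(T) = 4 + T (R(T) = T + 4 = 4 + T)
I(Z, Q) = -2 + (4 + 2*Z)*(Q + Z) (I(Z, Q) = -2 + (Z + (4 + Z))*(Q + Z) = -2 + (4 + 2*Z)*(Q + Z))
-226*(74 + I(14, -6)) = -226*(74 + (-2 + 2*14**2 + 4*(-6) + 4*14 + 2*(-6)*14)) = -226*(74 + (-2 + 2*196 - 24 + 56 - 168)) = -226*(74 + (-2 + 392 - 24 + 56 - 168)) = -226*(74 + 254) = -226*328 = -74128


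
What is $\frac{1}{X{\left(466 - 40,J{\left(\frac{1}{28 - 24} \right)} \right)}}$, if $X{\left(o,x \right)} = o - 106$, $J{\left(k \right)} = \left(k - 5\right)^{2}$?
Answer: $\frac{1}{320} \approx 0.003125$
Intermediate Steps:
$J{\left(k \right)} = \left(-5 + k\right)^{2}$
$X{\left(o,x \right)} = -106 + o$
$\frac{1}{X{\left(466 - 40,J{\left(\frac{1}{28 - 24} \right)} \right)}} = \frac{1}{-106 + \left(466 - 40\right)} = \frac{1}{-106 + 426} = \frac{1}{320}$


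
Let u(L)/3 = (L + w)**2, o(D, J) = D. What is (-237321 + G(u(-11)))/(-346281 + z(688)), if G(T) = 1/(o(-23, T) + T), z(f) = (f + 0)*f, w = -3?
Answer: -134086364/71790595 ≈ -1.8677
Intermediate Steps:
z(f) = f**2 (z(f) = f*f = f**2)
u(L) = 3*(-3 + L)**2 (u(L) = 3*(L - 3)**2 = 3*(-3 + L)**2)
G(T) = 1/(-23 + T)
(-237321 + G(u(-11)))/(-346281 + z(688)) = (-237321 + 1/(-23 + 3*(-3 - 11)**2))/(-346281 + 688**2) = (-237321 + 1/(-23 + 3*(-14)**2))/(-346281 + 473344) = (-237321 + 1/(-23 + 3*196))/127063 = (-237321 + 1/(-23 + 588))*(1/127063) = (-237321 + 1/565)*(1/127063) = -134086364/565*1/127063 = -134086364/71790595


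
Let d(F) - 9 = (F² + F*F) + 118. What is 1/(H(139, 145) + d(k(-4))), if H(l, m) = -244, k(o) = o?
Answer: -1/85 ≈ -0.011765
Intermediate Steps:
d(F) = 127 + 2*F² (d(F) = 9 + ((F² + F*F) + 118) = 9 + ((F² + F²) + 118) = 9 + (2*F² + 118) = 9 + (118 + 2*F²) = 127 + 2*F²)
1/(H(139, 145) + d(k(-4))) = 1/(-244 + (127 + 2*(-4)²)) = 1/(-244 + (127 + 2*16)) = 1/(-244 + (127 + 32)) = 1/(-244 + 159) = 1/(-85) = -1/85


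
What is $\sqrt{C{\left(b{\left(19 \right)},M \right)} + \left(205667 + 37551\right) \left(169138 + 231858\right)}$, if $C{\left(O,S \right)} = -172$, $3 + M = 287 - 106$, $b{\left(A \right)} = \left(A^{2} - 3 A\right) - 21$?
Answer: $2 \sqrt{24382361239} \approx 3.123 \cdot 10^{5}$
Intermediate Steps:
$b{\left(A \right)} = -21 + A^{2} - 3 A$
$M = 178$ ($M = -3 + \left(287 - 106\right) = -3 + 181 = 178$)
$\sqrt{C{\left(b{\left(19 \right)},M \right)} + \left(205667 + 37551\right) \left(169138 + 231858\right)} = \sqrt{-172 + \left(205667 + 37551\right) \left(169138 + 231858\right)} = \sqrt{-172 + 243218 \cdot 400996} = \sqrt{-172 + 97529445128} = \sqrt{97529444956} = 2 \sqrt{24382361239}$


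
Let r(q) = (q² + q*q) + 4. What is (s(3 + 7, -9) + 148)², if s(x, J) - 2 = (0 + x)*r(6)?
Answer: 828100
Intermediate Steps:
r(q) = 4 + 2*q² (r(q) = (q² + q²) + 4 = 2*q² + 4 = 4 + 2*q²)
s(x, J) = 2 + 76*x (s(x, J) = 2 + (0 + x)*(4 + 2*6²) = 2 + x*(4 + 2*36) = 2 + x*(4 + 72) = 2 + x*76 = 2 + 76*x)
(s(3 + 7, -9) + 148)² = ((2 + 76*(3 + 7)) + 148)² = ((2 + 76*10) + 148)² = ((2 + 760) + 148)² = (762 + 148)² = 910² = 828100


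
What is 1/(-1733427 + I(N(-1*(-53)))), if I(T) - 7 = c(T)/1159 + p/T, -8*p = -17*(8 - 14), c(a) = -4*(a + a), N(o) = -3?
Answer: -4636/8036115321 ≈ -5.7690e-7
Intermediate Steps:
c(a) = -8*a
p = -51/4 (p = -(-17)*(8 - 14)/8 = -(-17)*(-6)/8 = -⅛*102 = -51/4 ≈ -12.750)
I(T) = 7 - 51/(4*T) - 8*T/1159 (I(T) = 7 + (-8*T/1159 - 51/(4*T)) = 7 + (-51/(4*T) - 8*T/1159) = 7 - 51/(4*T) - 8*T/1159)
1/(-1733427 + I(N(-1*(-53)))) = 1/(-1733427 + (7 - 51/4/(-3) - 8/1159*(-3))) = 1/(-1733427 + (7 - 51/4*(-⅓) + 24/1159)) = 1/(-1733427 + (7 + 17/4 + 24/1159)) = 1/(-1733427 + 52251/4636) = 1/(-8036115321/4636) = -4636/8036115321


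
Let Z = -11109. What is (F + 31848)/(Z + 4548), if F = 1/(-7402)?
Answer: -235738895/48564522 ≈ -4.8541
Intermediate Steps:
F = -1/7402 ≈ -0.00013510
(F + 31848)/(Z + 4548) = (-1/7402 + 31848)/(-11109 + 4548) = (235738895/7402)/(-6561) = (235738895/7402)*(-1/6561) = -235738895/48564522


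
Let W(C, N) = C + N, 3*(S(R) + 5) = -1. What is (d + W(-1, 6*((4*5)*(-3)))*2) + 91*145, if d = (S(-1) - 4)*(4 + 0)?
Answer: 37307/3 ≈ 12436.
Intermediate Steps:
S(R) = -16/3 (S(R) = -5 + (⅓)*(-1) = -5 - ⅓ = -16/3)
d = -112/3 (d = (-16/3 - 4)*(4 + 0) = -28/3*4 = -112/3 ≈ -37.333)
(d + W(-1, 6*((4*5)*(-3)))*2) + 91*145 = (-112/3 + (-1 + 6*((4*5)*(-3)))*2) + 91*145 = (-112/3 + (-1 + 6*(20*(-3)))*2) + 13195 = (-112/3 + (-1 + 6*(-60))*2) + 13195 = (-112/3 + (-1 - 360)*2) + 13195 = (-112/3 - 361*2) + 13195 = (-112/3 - 722) + 13195 = -2278/3 + 13195 = 37307/3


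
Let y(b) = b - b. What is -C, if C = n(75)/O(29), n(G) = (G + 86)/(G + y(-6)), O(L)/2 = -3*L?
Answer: 161/13050 ≈ 0.012337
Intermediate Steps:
y(b) = 0
O(L) = -6*L (O(L) = 2*(-3*L) = -6*L)
n(G) = (86 + G)/G (n(G) = (G + 86)/(G + 0) = (86 + G)/G)
C = -161/13050 (C = ((86 + 75)/75)/((-6*29)) = ((1/75)*161)/(-174) = (161/75)*(-1/174) = -161/13050 ≈ -0.012337)
-C = -1*(-161/13050) = 161/13050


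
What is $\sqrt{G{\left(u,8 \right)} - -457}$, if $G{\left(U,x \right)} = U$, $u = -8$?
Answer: $\sqrt{449} \approx 21.19$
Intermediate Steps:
$\sqrt{G{\left(u,8 \right)} - -457} = \sqrt{-8 - -457} = \sqrt{-8 + 457} = \sqrt{449}$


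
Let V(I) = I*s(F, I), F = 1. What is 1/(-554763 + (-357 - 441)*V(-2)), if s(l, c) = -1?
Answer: -1/556359 ≈ -1.7974e-6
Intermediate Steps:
V(I) = -I (V(I) = I*(-1) = -I)
1/(-554763 + (-357 - 441)*V(-2)) = 1/(-554763 + (-357 - 441)*(-1*(-2))) = 1/(-554763 - 798*2) = 1/(-554763 - 1596) = 1/(-556359) = -1/556359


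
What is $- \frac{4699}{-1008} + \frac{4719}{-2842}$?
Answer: $\frac{614129}{204624} \approx 3.0013$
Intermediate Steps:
$- \frac{4699}{-1008} + \frac{4719}{-2842} = \left(-4699\right) \left(- \frac{1}{1008}\right) + 4719 \left(- \frac{1}{2842}\right) = \frac{4699}{1008} - \frac{4719}{2842} = \frac{614129}{204624}$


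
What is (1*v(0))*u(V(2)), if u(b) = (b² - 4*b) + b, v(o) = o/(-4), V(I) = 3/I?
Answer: 0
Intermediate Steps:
v(o) = -o/4 (v(o) = o*(-¼) = -o/4)
u(b) = b² - 3*b
(1*v(0))*u(V(2)) = (1*(-¼*0))*((3/2)*(-3 + 3/2)) = (1*0)*((3*(½))*(-3 + 3*(½))) = 0*(3*(-3 + 3/2)/2) = 0*((3/2)*(-3/2)) = 0*(-9/4) = 0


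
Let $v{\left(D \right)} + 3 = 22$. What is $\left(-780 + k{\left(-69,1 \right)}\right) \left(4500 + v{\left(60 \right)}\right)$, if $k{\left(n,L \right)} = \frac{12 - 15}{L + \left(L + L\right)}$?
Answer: $-3529339$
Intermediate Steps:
$k{\left(n,L \right)} = - \frac{1}{L}$ ($k{\left(n,L \right)} = - \frac{3}{L + 2 L} = - \frac{3}{3 L} = - 3 \frac{1}{3 L} = - \frac{1}{L}$)
$v{\left(D \right)} = 19$ ($v{\left(D \right)} = -3 + 22 = 19$)
$\left(-780 + k{\left(-69,1 \right)}\right) \left(4500 + v{\left(60 \right)}\right) = \left(-780 - 1^{-1}\right) \left(4500 + 19\right) = \left(-780 - 1\right) 4519 = \left(-781\right) 4519 = -3529339$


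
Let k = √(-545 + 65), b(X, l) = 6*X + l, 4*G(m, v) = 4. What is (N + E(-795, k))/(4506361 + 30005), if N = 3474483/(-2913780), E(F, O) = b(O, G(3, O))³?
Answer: -50350305301/4405990841160 - 69108*I*√30/756061 ≈ -0.011428 - 0.50065*I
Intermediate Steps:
G(m, v) = 1 (G(m, v) = (¼)*4 = 1)
b(X, l) = l + 6*X
k = 4*I*√30 (k = √(-480) = 4*I*√30 ≈ 21.909*I)
E(F, O) = (1 + 6*O)³
N = -1158161/971260 (N = 3474483*(-1/2913780) = -1158161/971260 ≈ -1.1924)
(N + E(-795, k))/(4506361 + 30005) = (-1158161/971260 + (1 + 6*(4*I*√30))³)/(4506361 + 30005) = (-1158161/971260 + (1 + 24*I*√30)³)/4536366 = (-1158161/971260 + (1 + 24*I*√30)³)*(1/4536366) = -1158161/4405990841160 + (1 + 24*I*√30)³/4536366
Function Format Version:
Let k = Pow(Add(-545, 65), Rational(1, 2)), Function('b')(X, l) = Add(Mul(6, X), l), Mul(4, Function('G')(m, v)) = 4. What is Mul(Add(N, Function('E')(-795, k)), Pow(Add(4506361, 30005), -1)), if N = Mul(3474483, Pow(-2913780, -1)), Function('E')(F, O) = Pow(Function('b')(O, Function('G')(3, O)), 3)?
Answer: Add(Rational(-50350305301, 4405990841160), Mul(Rational(-69108, 756061), I, Pow(30, Rational(1, 2)))) ≈ Add(-0.011428, Mul(-0.50065, I))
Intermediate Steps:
Function('G')(m, v) = 1 (Function('G')(m, v) = Mul(Rational(1, 4), 4) = 1)
Function('b')(X, l) = Add(l, Mul(6, X))
k = Mul(4, I, Pow(30, Rational(1, 2))) (k = Pow(-480, Rational(1, 2)) = Mul(4, I, Pow(30, Rational(1, 2))) ≈ Mul(21.909, I))
Function('E')(F, O) = Pow(Add(1, Mul(6, O)), 3)
N = Rational(-1158161, 971260) (N = Mul(3474483, Rational(-1, 2913780)) = Rational(-1158161, 971260) ≈ -1.1924)
Mul(Add(N, Function('E')(-795, k)), Pow(Add(4506361, 30005), -1)) = Mul(Add(Rational(-1158161, 971260), Pow(Add(1, Mul(6, Mul(4, I, Pow(30, Rational(1, 2))))), 3)), Pow(Add(4506361, 30005), -1)) = Mul(Add(Rational(-1158161, 971260), Pow(Add(1, Mul(24, I, Pow(30, Rational(1, 2)))), 3)), Pow(4536366, -1)) = Mul(Add(Rational(-1158161, 971260), Pow(Add(1, Mul(24, I, Pow(30, Rational(1, 2)))), 3)), Rational(1, 4536366)) = Add(Rational(-1158161, 4405990841160), Mul(Rational(1, 4536366), Pow(Add(1, Mul(24, I, Pow(30, Rational(1, 2)))), 3)))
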